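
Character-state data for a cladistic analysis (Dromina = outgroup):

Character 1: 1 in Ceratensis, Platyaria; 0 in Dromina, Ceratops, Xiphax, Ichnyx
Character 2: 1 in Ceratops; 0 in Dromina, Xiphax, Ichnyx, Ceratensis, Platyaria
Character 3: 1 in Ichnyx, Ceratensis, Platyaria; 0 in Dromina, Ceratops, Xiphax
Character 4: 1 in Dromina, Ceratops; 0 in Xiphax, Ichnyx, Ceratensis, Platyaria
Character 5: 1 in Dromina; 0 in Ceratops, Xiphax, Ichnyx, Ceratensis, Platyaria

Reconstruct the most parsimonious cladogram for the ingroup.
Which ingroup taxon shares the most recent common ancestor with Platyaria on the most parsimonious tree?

Character polarity is set by the outgroup: the derived state is whichever differs from the outgroup's state, so for Character 4, Character 5 the derived state is '0', and for the remaining characters it is '1'.
Only Ceratensis and Platyaria show the derived state '1' for Character 1, supporting them as a clade.
Character 2: derived state '1' in Ceratops only — an autapomorphy, so it tells us nothing about relationships among taxa.
Only Ceratensis, Ichnyx, and Platyaria show the derived state '1' for Character 3, supporting them as a clade.
Character 4: derived state '0' in Ceratensis, Ichnyx, Platyaria, and Xiphax only — synapomorphy for {Ceratensis, Ichnyx, Platyaria, Xiphax}.
Character 5 (derived state '0') is shared by all ingroup taxa — unites the whole ingroup.
Most parsimonious ingroup topology: (Ceratops,(Xiphax,(Ichnyx,(Ceratensis,Platyaria)))).
Platyaria and Ceratensis form a cherry on this tree, so they are sister taxa.

Ceratensis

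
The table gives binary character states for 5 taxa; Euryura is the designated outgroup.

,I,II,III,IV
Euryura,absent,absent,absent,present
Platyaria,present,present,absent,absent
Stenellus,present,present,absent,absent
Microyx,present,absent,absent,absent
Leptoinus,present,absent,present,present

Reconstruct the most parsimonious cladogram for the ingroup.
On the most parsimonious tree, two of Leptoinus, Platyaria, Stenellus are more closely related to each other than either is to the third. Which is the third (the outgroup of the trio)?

Character polarity is set by the outgroup: the derived state is whichever differs from the outgroup's state, so for IV the derived state is 'absent', and for the remaining characters it is 'present'.
All ingroup taxa share the derived state 'present' for I; it defines the ingroup but does not resolve relationships within it.
II (derived state 'present') is shared by Platyaria and Stenellus — a synapomorphy uniting that clade.
III (derived state 'present') is unique to Leptoinus (autapomorphy; uninformative for grouping).
IV (derived state 'absent') is shared by Microyx, Platyaria, and Stenellus — a synapomorphy uniting that clade.
Most parsimonious ingroup topology: (((Platyaria,Stenellus),Microyx),Leptoinus).
Platyaria and Stenellus share a more recent common ancestor with each other than either does with Leptoinus, so Leptoinus is the least closely related of the three.

Leptoinus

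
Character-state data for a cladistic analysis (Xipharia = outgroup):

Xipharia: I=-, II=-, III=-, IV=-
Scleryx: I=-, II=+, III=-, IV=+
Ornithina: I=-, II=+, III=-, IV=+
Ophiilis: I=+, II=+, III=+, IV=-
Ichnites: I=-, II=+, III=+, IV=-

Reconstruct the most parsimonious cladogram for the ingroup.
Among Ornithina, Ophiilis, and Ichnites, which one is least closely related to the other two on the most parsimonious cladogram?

Ornithina

The outgroup has state '-' for every character, so '+' is the derived state throughout.
I (derived state '+') is unique to Ophiilis (autapomorphy; uninformative for grouping).
All ingroup taxa share the derived state '+' for II; it defines the ingroup but does not resolve relationships within it.
III: derived state '+' in Ichnites and Ophiilis only — synapomorphy for {Ichnites, Ophiilis}.
IV (derived state '+') is shared by Ornithina and Scleryx — a synapomorphy uniting that clade.
Most parsimonious ingroup topology: ((Scleryx,Ornithina),(Ichnites,Ophiilis)).
Ophiilis and Ichnites share a more recent common ancestor with each other than either does with Ornithina, so Ornithina is the least closely related of the three.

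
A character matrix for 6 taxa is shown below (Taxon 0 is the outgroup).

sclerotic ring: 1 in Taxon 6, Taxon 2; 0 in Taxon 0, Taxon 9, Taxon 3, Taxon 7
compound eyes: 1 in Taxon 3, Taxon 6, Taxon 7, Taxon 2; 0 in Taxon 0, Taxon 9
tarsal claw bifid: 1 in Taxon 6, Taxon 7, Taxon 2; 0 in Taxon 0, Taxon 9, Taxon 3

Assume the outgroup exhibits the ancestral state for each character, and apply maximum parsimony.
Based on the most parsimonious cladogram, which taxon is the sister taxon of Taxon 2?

The outgroup has state '0' for every character, so '1' is the derived state throughout.
sclerotic ring (derived state '1') is shared by Taxon 2 and Taxon 6 — a synapomorphy uniting that clade.
compound eyes: derived state '1' in Taxon 2, Taxon 3, Taxon 6, and Taxon 7 only — synapomorphy for {Taxon 2, Taxon 3, Taxon 6, Taxon 7}.
tarsal claw bifid (derived state '1') is shared by Taxon 2, Taxon 6, and Taxon 7 — a synapomorphy uniting that clade.
Most parsimonious ingroup topology: (Taxon 9,(Taxon 3,((Taxon 6,Taxon 2),Taxon 7))).
Taxon 2 and Taxon 6 form a cherry on this tree, so they are sister taxa.

Taxon 6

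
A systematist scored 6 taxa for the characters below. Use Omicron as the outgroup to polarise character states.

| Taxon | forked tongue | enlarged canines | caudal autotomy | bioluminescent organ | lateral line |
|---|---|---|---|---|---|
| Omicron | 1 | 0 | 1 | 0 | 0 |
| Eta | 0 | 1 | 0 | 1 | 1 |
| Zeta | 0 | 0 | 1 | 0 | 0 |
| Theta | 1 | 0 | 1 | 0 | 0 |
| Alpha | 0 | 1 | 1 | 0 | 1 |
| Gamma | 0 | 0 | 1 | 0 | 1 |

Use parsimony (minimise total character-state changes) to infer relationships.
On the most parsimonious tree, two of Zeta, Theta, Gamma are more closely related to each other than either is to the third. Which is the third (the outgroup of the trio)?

Theta

Character polarity is set by the outgroup: the derived state is whichever differs from the outgroup's state, so for forked tongue, caudal autotomy the derived state is '0', and for the remaining characters it is '1'.
forked tongue: derived state '0' in Alpha, Eta, Gamma, and Zeta only — synapomorphy for {Alpha, Eta, Gamma, Zeta}.
enlarged canines (derived state '1') is shared by Alpha and Eta — a synapomorphy uniting that clade.
caudal autotomy: derived state '0' in Eta only — an autapomorphy, so it tells us nothing about relationships among taxa.
bioluminescent organ (derived state '1') is unique to Eta (autapomorphy; uninformative for grouping).
lateral line: derived state '1' in Alpha, Eta, and Gamma only — synapomorphy for {Alpha, Eta, Gamma}.
Most parsimonious ingroup topology: ((((Eta,Alpha),Gamma),Zeta),Theta).
Zeta and Gamma share a more recent common ancestor with each other than either does with Theta, so Theta is the least closely related of the three.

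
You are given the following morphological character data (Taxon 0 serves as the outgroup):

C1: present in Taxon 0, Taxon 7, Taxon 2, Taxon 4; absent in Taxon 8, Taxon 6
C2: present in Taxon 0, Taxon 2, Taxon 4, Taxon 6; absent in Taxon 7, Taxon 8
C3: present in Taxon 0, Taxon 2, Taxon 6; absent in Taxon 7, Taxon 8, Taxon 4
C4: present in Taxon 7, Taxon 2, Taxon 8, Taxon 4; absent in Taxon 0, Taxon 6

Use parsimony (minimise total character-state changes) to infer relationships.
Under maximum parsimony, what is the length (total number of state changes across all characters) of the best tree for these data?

Character polarity is set by the outgroup: the derived state is whichever differs from the outgroup's state, so for C1, C2, C3 the derived state is 'absent', and for the remaining characters it is 'present'.
C1 (state 'absent') occurs in Taxon 6 and Taxon 8 but conflicts with the nesting implied by the other characters — most parsimoniously interpreted as homoplasy.
C2: derived state 'absent' in Taxon 7 and Taxon 8 only — synapomorphy for {Taxon 7, Taxon 8}.
C3 (derived state 'absent') is shared by Taxon 4, Taxon 7, and Taxon 8 — a synapomorphy uniting that clade.
C4 (derived state 'present') is shared by Taxon 2, Taxon 4, Taxon 7, and Taxon 8 — a synapomorphy uniting that clade.
Most parsimonious ingroup topology: ((((Taxon 7,Taxon 8),Taxon 4),Taxon 2),Taxon 6).
Changes per character on this tree: C1: 2; C2: 1; C3: 1; C4: 1.
Total = 5.

5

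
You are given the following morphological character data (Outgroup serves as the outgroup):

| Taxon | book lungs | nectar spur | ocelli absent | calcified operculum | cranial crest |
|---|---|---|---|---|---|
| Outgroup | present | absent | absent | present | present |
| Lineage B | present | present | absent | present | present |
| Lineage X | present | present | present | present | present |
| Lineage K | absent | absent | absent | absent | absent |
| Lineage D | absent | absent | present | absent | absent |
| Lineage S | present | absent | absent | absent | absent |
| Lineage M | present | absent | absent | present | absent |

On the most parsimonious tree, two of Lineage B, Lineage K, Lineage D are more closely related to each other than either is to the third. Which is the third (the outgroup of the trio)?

Lineage B

Character polarity is set by the outgroup: the derived state is whichever differs from the outgroup's state, so for book lungs, calcified operculum, cranial crest the derived state is 'absent', and for the remaining characters it is 'present'.
Only Lineage D and Lineage K show the derived state 'absent' for book lungs, supporting them as a clade.
nectar spur (derived state 'present') is shared by Lineage B and Lineage X — a synapomorphy uniting that clade.
ocelli absent (state 'present') occurs in Lineage D and Lineage X but conflicts with the nesting implied by the other characters — most parsimoniously interpreted as homoplasy.
calcified operculum: derived state 'absent' in Lineage D, Lineage K, and Lineage S only — synapomorphy for {Lineage D, Lineage K, Lineage S}.
Only Lineage D, Lineage K, Lineage M, and Lineage S show the derived state 'absent' for cranial crest, supporting them as a clade.
Most parsimonious ingroup topology: ((Lineage B,Lineage X),(((Lineage K,Lineage D),Lineage S),Lineage M)).
Lineage K and Lineage D share a more recent common ancestor with each other than either does with Lineage B, so Lineage B is the least closely related of the three.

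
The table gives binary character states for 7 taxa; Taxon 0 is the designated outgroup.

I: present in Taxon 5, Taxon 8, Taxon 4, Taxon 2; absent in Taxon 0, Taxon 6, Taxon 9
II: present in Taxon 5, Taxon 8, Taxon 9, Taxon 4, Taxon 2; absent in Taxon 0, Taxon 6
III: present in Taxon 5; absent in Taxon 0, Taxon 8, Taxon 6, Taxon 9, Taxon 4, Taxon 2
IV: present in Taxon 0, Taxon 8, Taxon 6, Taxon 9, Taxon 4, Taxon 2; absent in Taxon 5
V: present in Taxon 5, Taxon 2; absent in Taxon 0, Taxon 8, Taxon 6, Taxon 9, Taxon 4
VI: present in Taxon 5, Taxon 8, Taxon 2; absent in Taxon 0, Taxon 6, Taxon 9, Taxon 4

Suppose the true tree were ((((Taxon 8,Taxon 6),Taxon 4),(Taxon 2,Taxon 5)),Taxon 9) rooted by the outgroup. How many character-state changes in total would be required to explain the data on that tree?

9

Map each character onto ((((Taxon 8,Taxon 6),Taxon 4),(Taxon 2,Taxon 5)),Taxon 9) (rooted by Taxon 0) and count the minimum state changes it requires (Fitch parsimony):
I: 2; II: 2; III: 1; IV: 1; V: 1; VI: 2.
Total tree length = 9.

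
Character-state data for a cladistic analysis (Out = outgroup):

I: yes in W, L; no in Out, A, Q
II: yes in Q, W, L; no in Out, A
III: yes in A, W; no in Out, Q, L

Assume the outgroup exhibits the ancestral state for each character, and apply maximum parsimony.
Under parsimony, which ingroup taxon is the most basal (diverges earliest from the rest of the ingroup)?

The outgroup has state 'no' for every character, so 'yes' is the derived state throughout.
I: derived state 'yes' in L and W only — synapomorphy for {L, W}.
Only L, Q, and W show the derived state 'yes' for II, supporting them as a clade.
III groups A and W, which is incompatible with the clades supported by the remaining characters; treating it as convergent (homoplasy) costs fewer steps than any alternative tree.
Most parsimonious ingroup topology: (A,(Q,(W,L))).
A is sister to the clade containing all other ingroup taxa, so it is the earliest-diverging (most basal) ingroup lineage.

A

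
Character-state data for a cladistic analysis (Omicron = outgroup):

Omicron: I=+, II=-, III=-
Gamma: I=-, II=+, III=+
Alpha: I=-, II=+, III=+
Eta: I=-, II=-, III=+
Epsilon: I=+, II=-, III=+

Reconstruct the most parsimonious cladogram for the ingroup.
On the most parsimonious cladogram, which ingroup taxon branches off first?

Character polarity is set by the outgroup: the derived state is whichever differs from the outgroup's state, so for I the derived state is '-', and for the remaining characters it is '+'.
I: derived state '-' in Alpha, Eta, and Gamma only — synapomorphy for {Alpha, Eta, Gamma}.
Only Alpha and Gamma show the derived state '+' for II, supporting them as a clade.
III (derived state '+') is shared by all ingroup taxa — unites the whole ingroup.
Most parsimonious ingroup topology: (((Gamma,Alpha),Eta),Epsilon).
Epsilon is sister to the clade containing all other ingroup taxa, so it is the earliest-diverging (most basal) ingroup lineage.

Epsilon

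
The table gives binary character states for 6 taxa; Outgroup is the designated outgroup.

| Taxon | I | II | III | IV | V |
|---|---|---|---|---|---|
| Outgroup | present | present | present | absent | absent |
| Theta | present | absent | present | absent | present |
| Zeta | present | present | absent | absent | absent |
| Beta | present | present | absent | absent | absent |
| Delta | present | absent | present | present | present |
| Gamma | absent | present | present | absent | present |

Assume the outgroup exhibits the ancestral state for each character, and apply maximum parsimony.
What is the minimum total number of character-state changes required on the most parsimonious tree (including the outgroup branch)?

Character polarity is set by the outgroup: the derived state is whichever differs from the outgroup's state, so for I, II, III the derived state is 'absent', and for the remaining characters it is 'present'.
I: derived state 'absent' in Gamma only — an autapomorphy, so it tells us nothing about relationships among taxa.
II (derived state 'absent') is shared by Delta and Theta — a synapomorphy uniting that clade.
Only Beta and Zeta show the derived state 'absent' for III, supporting them as a clade.
IV: derived state 'present' in Delta only — an autapomorphy, so it tells us nothing about relationships among taxa.
V: derived state 'present' in Delta, Gamma, and Theta only — synapomorphy for {Delta, Gamma, Theta}.
Most parsimonious ingroup topology: (((Theta,Delta),Gamma),(Zeta,Beta)).
Changes per character on this tree: I: 1; II: 1; III: 1; IV: 1; V: 1.
Total = 5.

5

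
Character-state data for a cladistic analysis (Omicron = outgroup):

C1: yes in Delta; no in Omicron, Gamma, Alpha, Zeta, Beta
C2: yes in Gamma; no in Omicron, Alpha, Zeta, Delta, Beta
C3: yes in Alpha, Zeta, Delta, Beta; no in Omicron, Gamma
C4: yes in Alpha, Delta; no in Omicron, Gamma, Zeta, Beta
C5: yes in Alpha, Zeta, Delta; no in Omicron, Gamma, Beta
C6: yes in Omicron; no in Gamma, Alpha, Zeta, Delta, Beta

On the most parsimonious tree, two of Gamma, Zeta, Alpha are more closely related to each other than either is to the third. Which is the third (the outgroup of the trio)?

Gamma

Character polarity is set by the outgroup: the derived state is whichever differs from the outgroup's state, so for C6 the derived state is 'no', and for the remaining characters it is 'yes'.
C1: derived state 'yes' in Delta only — an autapomorphy, so it tells us nothing about relationships among taxa.
C2 (derived state 'yes') is unique to Gamma (autapomorphy; uninformative for grouping).
Only Alpha, Beta, Delta, and Zeta show the derived state 'yes' for C3, supporting them as a clade.
C4: derived state 'yes' in Alpha and Delta only — synapomorphy for {Alpha, Delta}.
Only Alpha, Delta, and Zeta show the derived state 'yes' for C5, supporting them as a clade.
C6 (derived state 'no') is shared by all ingroup taxa — unites the whole ingroup.
Most parsimonious ingroup topology: (Gamma,(((Alpha,Delta),Zeta),Beta)).
Alpha and Zeta share a more recent common ancestor with each other than either does with Gamma, so Gamma is the least closely related of the three.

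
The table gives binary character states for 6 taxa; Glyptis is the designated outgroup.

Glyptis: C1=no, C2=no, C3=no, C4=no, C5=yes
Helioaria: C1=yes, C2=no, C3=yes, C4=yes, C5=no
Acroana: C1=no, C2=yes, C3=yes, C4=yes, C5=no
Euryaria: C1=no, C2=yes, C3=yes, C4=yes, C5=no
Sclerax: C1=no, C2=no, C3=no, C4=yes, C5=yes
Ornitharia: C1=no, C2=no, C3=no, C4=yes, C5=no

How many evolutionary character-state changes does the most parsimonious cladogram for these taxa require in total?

Character polarity is set by the outgroup: the derived state is whichever differs from the outgroup's state, so for C5 the derived state is 'no', and for the remaining characters it is 'yes'.
C1 (derived state 'yes') is unique to Helioaria (autapomorphy; uninformative for grouping).
Only Acroana and Euryaria show the derived state 'yes' for C2, supporting them as a clade.
C3 (derived state 'yes') is shared by Acroana, Euryaria, and Helioaria — a synapomorphy uniting that clade.
All ingroup taxa share the derived state 'yes' for C4; it defines the ingroup but does not resolve relationships within it.
Only Acroana, Euryaria, Helioaria, and Ornitharia show the derived state 'no' for C5, supporting them as a clade.
Most parsimonious ingroup topology: (((Helioaria,(Acroana,Euryaria)),Ornitharia),Sclerax).
Changes per character on this tree: C1: 1; C2: 1; C3: 1; C4: 1; C5: 1.
Total = 5.

5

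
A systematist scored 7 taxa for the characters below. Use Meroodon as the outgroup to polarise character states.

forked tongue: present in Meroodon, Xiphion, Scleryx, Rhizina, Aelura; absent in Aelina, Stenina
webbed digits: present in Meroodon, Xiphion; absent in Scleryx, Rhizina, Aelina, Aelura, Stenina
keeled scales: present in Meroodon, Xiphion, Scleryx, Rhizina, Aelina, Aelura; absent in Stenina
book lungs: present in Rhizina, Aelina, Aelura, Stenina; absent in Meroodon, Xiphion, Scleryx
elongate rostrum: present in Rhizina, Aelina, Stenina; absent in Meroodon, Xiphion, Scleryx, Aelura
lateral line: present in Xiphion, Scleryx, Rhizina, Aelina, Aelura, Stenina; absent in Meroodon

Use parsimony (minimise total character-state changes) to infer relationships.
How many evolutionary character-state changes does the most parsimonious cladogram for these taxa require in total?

Character polarity is set by the outgroup: the derived state is whichever differs from the outgroup's state, so for forked tongue, webbed digits, keeled scales the derived state is 'absent', and for the remaining characters it is 'present'.
Only Aelina and Stenina show the derived state 'absent' for forked tongue, supporting them as a clade.
webbed digits: derived state 'absent' in Aelina, Aelura, Rhizina, Scleryx, and Stenina only — synapomorphy for {Aelina, Aelura, Rhizina, Scleryx, Stenina}.
keeled scales: derived state 'absent' in Stenina only — an autapomorphy, so it tells us nothing about relationships among taxa.
book lungs: derived state 'present' in Aelina, Aelura, Rhizina, and Stenina only — synapomorphy for {Aelina, Aelura, Rhizina, Stenina}.
elongate rostrum: derived state 'present' in Aelina, Rhizina, and Stenina only — synapomorphy for {Aelina, Rhizina, Stenina}.
All ingroup taxa share the derived state 'present' for lateral line; it defines the ingroup but does not resolve relationships within it.
Most parsimonious ingroup topology: (Xiphion,(Scleryx,((Rhizina,(Aelina,Stenina)),Aelura))).
Changes per character on this tree: forked tongue: 1; webbed digits: 1; keeled scales: 1; book lungs: 1; elongate rostrum: 1; lateral line: 1.
Total = 6.

6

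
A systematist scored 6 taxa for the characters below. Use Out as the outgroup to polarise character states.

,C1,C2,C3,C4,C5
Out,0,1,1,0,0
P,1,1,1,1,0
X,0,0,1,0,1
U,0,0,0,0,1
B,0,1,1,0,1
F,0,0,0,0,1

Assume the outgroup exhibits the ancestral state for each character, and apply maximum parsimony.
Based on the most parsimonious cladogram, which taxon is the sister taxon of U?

Character polarity is set by the outgroup: the derived state is whichever differs from the outgroup's state, so for C2, C3 the derived state is '0', and for the remaining characters it is '1'.
C1: derived state '1' in P only — an autapomorphy, so it tells us nothing about relationships among taxa.
C2: derived state '0' in F, U, and X only — synapomorphy for {F, U, X}.
C3: derived state '0' in F and U only — synapomorphy for {F, U}.
C4 (derived state '1') is unique to P (autapomorphy; uninformative for grouping).
Only B, F, U, and X show the derived state '1' for C5, supporting them as a clade.
Most parsimonious ingroup topology: (P,((X,(U,F)),B)).
U and F form a cherry on this tree, so they are sister taxa.

F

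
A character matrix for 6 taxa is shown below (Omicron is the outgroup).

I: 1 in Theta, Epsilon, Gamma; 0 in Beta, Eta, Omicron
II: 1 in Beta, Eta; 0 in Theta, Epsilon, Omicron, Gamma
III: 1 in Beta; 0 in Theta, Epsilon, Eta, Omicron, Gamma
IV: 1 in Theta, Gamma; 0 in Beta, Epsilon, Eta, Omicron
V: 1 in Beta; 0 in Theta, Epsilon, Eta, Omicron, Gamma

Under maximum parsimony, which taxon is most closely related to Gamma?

The outgroup has state '0' for every character, so '1' is the derived state throughout.
I: derived state '1' in Epsilon, Gamma, and Theta only — synapomorphy for {Epsilon, Gamma, Theta}.
Only Beta and Eta show the derived state '1' for II, supporting them as a clade.
III (derived state '1') is unique to Beta (autapomorphy; uninformative for grouping).
IV: derived state '1' in Gamma and Theta only — synapomorphy for {Gamma, Theta}.
V: derived state '1' in Beta only — an autapomorphy, so it tells us nothing about relationships among taxa.
Most parsimonious ingroup topology: ((Eta,Beta),((Theta,Gamma),Epsilon)).
Gamma and Theta form a cherry on this tree, so they are sister taxa.

Theta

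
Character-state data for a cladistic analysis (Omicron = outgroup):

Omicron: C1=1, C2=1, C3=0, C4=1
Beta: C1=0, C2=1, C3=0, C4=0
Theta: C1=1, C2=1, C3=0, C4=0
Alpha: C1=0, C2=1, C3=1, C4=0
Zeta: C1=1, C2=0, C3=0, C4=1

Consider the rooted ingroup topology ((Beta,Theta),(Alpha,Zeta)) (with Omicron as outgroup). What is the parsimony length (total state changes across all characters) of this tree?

Map each character onto ((Beta,Theta),(Alpha,Zeta)) (rooted by Omicron) and count the minimum state changes it requires (Fitch parsimony):
C1: 2; C2: 1; C3: 1; C4: 2.
Total tree length = 6.

6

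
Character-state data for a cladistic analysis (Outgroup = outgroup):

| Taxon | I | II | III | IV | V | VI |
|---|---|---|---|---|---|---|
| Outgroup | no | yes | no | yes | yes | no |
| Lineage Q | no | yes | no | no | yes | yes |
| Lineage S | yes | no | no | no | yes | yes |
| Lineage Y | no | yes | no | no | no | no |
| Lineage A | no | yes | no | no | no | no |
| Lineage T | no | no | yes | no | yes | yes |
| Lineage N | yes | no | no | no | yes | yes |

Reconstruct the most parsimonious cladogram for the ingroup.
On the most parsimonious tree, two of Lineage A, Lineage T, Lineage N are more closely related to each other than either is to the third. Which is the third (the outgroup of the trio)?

Lineage A

Character polarity is set by the outgroup: the derived state is whichever differs from the outgroup's state, so for II, IV, V the derived state is 'no', and for the remaining characters it is 'yes'.
I: derived state 'yes' in Lineage N and Lineage S only — synapomorphy for {Lineage N, Lineage S}.
II (derived state 'no') is shared by Lineage N, Lineage S, and Lineage T — a synapomorphy uniting that clade.
III (derived state 'yes') is unique to Lineage T (autapomorphy; uninformative for grouping).
IV (derived state 'no') is shared by all ingroup taxa — unites the whole ingroup.
V (derived state 'no') is shared by Lineage A and Lineage Y — a synapomorphy uniting that clade.
VI: derived state 'yes' in Lineage N, Lineage Q, Lineage S, and Lineage T only — synapomorphy for {Lineage N, Lineage Q, Lineage S, Lineage T}.
Most parsimonious ingroup topology: ((Lineage Q,((Lineage S,Lineage N),Lineage T)),(Lineage Y,Lineage A)).
Lineage T and Lineage N share a more recent common ancestor with each other than either does with Lineage A, so Lineage A is the least closely related of the three.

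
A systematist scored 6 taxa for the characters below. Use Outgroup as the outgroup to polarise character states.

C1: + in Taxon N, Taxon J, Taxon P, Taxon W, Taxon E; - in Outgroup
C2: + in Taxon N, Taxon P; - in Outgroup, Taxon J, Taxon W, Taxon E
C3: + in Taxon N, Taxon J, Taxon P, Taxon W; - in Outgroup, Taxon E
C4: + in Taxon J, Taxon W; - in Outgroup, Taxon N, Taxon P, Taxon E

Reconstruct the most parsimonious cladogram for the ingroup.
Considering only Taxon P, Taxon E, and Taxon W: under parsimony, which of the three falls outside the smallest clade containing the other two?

The outgroup has state '-' for every character, so '+' is the derived state throughout.
C1 (derived state '+') is shared by all ingroup taxa — unites the whole ingroup.
C2: derived state '+' in Taxon N and Taxon P only — synapomorphy for {Taxon N, Taxon P}.
Only Taxon J, Taxon N, Taxon P, and Taxon W show the derived state '+' for C3, supporting them as a clade.
C4: derived state '+' in Taxon J and Taxon W only — synapomorphy for {Taxon J, Taxon W}.
Most parsimonious ingroup topology: (((Taxon N,Taxon P),(Taxon J,Taxon W)),Taxon E).
Taxon P and Taxon W share a more recent common ancestor with each other than either does with Taxon E, so Taxon E is the least closely related of the three.

Taxon E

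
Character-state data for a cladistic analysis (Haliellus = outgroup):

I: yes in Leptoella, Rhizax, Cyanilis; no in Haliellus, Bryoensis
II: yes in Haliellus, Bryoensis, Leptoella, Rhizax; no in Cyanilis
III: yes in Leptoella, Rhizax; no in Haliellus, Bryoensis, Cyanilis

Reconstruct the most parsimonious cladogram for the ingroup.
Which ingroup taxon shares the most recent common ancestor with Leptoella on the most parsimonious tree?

Rhizax

Character polarity is set by the outgroup: the derived state is whichever differs from the outgroup's state, so for II the derived state is 'no', and for the remaining characters it is 'yes'.
I (derived state 'yes') is shared by Cyanilis, Leptoella, and Rhizax — a synapomorphy uniting that clade.
II: derived state 'no' in Cyanilis only — an autapomorphy, so it tells us nothing about relationships among taxa.
Only Leptoella and Rhizax show the derived state 'yes' for III, supporting them as a clade.
Most parsimonious ingroup topology: (Bryoensis,((Leptoella,Rhizax),Cyanilis)).
Leptoella and Rhizax form a cherry on this tree, so they are sister taxa.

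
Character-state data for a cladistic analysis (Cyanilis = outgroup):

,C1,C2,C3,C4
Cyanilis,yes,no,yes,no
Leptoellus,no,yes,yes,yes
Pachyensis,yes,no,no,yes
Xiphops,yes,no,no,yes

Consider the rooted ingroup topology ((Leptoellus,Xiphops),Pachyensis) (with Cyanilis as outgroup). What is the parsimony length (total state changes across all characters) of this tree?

Map each character onto ((Leptoellus,Xiphops),Pachyensis) (rooted by Cyanilis) and count the minimum state changes it requires (Fitch parsimony):
C1: 1; C2: 1; C3: 2; C4: 1.
Total tree length = 5.

5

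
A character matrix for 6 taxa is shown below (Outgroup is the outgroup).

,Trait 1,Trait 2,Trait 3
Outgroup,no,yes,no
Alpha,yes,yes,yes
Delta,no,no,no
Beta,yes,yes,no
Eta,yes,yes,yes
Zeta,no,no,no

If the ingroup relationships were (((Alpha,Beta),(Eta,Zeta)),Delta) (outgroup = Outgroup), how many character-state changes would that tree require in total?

6

Map each character onto (((Alpha,Beta),(Eta,Zeta)),Delta) (rooted by Outgroup) and count the minimum state changes it requires (Fitch parsimony):
Trait 1: 2; Trait 2: 2; Trait 3: 2.
Total tree length = 6.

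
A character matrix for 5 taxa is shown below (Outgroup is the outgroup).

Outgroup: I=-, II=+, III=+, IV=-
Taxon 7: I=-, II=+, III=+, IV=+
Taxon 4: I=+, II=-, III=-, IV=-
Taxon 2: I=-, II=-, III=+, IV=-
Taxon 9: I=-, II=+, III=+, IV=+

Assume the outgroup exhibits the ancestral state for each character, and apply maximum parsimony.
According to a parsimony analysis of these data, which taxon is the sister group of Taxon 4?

Character polarity is set by the outgroup: the derived state is whichever differs from the outgroup's state, so for II, III the derived state is '-', and for the remaining characters it is '+'.
I: derived state '+' in Taxon 4 only — an autapomorphy, so it tells us nothing about relationships among taxa.
Only Taxon 2 and Taxon 4 show the derived state '-' for II, supporting them as a clade.
III: derived state '-' in Taxon 4 only — an autapomorphy, so it tells us nothing about relationships among taxa.
IV: derived state '+' in Taxon 7 and Taxon 9 only — synapomorphy for {Taxon 7, Taxon 9}.
Most parsimonious ingroup topology: ((Taxon 7,Taxon 9),(Taxon 4,Taxon 2)).
Taxon 4 and Taxon 2 form a cherry on this tree, so they are sister taxa.

Taxon 2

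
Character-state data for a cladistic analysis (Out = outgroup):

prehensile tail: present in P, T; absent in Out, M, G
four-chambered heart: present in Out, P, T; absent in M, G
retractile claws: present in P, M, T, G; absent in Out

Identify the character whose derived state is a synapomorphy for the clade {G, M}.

four-chambered heart

Character polarity is set by the outgroup: the derived state is whichever differs from the outgroup's state, so for four-chambered heart the derived state is 'absent', and for the remaining characters it is 'present'.
Only P and T show the derived state 'present' for prehensile tail, supporting them as a clade.
Only G and M show the derived state 'absent' for four-chambered heart, supporting them as a clade.
All ingroup taxa share the derived state 'present' for retractile claws; it defines the ingroup but does not resolve relationships within it.
Most parsimonious ingroup topology: ((P,T),(M,G)).
The clade {G, M} is supported by four-chambered heart: its derived state 'absent' occurs in exactly those taxa and in no other taxon (including the outgroup).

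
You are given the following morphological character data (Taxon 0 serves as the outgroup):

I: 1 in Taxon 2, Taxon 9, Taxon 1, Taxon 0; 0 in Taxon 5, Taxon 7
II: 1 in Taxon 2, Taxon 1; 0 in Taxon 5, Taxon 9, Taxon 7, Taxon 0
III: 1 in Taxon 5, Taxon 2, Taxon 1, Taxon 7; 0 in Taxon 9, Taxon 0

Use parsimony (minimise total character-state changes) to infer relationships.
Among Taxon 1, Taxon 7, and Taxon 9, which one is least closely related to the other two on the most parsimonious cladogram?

Character polarity is set by the outgroup: the derived state is whichever differs from the outgroup's state, so for I the derived state is '0', and for the remaining characters it is '1'.
I: derived state '0' in Taxon 5 and Taxon 7 only — synapomorphy for {Taxon 5, Taxon 7}.
II: derived state '1' in Taxon 1 and Taxon 2 only — synapomorphy for {Taxon 1, Taxon 2}.
III (derived state '1') is shared by Taxon 1, Taxon 2, Taxon 5, and Taxon 7 — a synapomorphy uniting that clade.
Most parsimonious ingroup topology: (((Taxon 1,Taxon 2),(Taxon 7,Taxon 5)),Taxon 9).
Taxon 7 and Taxon 1 share a more recent common ancestor with each other than either does with Taxon 9, so Taxon 9 is the least closely related of the three.

Taxon 9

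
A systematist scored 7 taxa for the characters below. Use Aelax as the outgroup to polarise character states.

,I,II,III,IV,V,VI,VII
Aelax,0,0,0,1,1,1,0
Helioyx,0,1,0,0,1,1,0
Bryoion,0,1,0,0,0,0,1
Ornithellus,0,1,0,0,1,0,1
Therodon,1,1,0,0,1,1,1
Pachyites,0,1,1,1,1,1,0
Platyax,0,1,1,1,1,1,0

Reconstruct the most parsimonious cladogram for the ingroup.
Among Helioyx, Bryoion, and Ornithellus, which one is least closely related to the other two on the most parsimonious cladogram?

Helioyx

Character polarity is set by the outgroup: the derived state is whichever differs from the outgroup's state, so for IV, V, VI the derived state is '0', and for the remaining characters it is '1'.
I: derived state '1' in Therodon only — an autapomorphy, so it tells us nothing about relationships among taxa.
II (derived state '1') is shared by all ingroup taxa — unites the whole ingroup.
Only Pachyites and Platyax show the derived state '1' for III, supporting them as a clade.
IV (derived state '0') is shared by Bryoion, Helioyx, Ornithellus, and Therodon — a synapomorphy uniting that clade.
V (derived state '0') is unique to Bryoion (autapomorphy; uninformative for grouping).
VI (derived state '0') is shared by Bryoion and Ornithellus — a synapomorphy uniting that clade.
VII: derived state '1' in Bryoion, Ornithellus, and Therodon only — synapomorphy for {Bryoion, Ornithellus, Therodon}.
Most parsimonious ingroup topology: ((Helioyx,((Bryoion,Ornithellus),Therodon)),(Pachyites,Platyax)).
Bryoion and Ornithellus share a more recent common ancestor with each other than either does with Helioyx, so Helioyx is the least closely related of the three.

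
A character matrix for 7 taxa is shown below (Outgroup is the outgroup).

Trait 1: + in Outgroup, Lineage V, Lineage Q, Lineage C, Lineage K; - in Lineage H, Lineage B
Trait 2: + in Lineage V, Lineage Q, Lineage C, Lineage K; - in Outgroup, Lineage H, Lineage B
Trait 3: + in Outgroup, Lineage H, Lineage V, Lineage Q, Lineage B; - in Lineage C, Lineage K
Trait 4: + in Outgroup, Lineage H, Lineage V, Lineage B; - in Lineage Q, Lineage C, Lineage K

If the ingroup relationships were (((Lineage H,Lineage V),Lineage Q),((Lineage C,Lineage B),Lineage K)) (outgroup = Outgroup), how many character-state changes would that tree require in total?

10

Map each character onto (((Lineage H,Lineage V),Lineage Q),((Lineage C,Lineage B),Lineage K)) (rooted by Outgroup) and count the minimum state changes it requires (Fitch parsimony):
Trait 1: 2; Trait 2: 3; Trait 3: 2; Trait 4: 3.
Total tree length = 10.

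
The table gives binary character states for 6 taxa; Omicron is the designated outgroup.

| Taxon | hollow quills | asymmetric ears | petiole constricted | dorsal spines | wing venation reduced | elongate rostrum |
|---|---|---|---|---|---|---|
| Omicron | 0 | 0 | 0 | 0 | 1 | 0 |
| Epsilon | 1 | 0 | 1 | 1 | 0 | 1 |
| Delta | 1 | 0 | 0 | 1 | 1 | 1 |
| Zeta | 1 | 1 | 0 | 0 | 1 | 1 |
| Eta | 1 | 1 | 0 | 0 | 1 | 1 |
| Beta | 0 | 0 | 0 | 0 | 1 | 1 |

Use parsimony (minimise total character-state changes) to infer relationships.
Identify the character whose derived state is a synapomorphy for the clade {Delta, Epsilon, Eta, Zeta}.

hollow quills

Character polarity is set by the outgroup: the derived state is whichever differs from the outgroup's state, so for wing venation reduced the derived state is '0', and for the remaining characters it is '1'.
hollow quills: derived state '1' in Delta, Epsilon, Eta, and Zeta only — synapomorphy for {Delta, Epsilon, Eta, Zeta}.
Only Eta and Zeta show the derived state '1' for asymmetric ears, supporting them as a clade.
petiole constricted (derived state '1') is unique to Epsilon (autapomorphy; uninformative for grouping).
dorsal spines: derived state '1' in Delta and Epsilon only — synapomorphy for {Delta, Epsilon}.
wing venation reduced (derived state '0') is unique to Epsilon (autapomorphy; uninformative for grouping).
elongate rostrum (derived state '1') is shared by all ingroup taxa — unites the whole ingroup.
Most parsimonious ingroup topology: (((Epsilon,Delta),(Zeta,Eta)),Beta).
The clade {Delta, Epsilon, Eta, Zeta} is supported by hollow quills: its derived state '1' occurs in exactly those taxa and in no other taxon (including the outgroup).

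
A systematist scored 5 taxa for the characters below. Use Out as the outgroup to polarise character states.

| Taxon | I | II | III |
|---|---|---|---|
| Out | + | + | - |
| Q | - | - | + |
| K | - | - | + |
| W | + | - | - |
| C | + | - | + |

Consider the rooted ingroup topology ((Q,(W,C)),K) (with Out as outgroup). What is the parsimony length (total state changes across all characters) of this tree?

Map each character onto ((Q,(W,C)),K) (rooted by Out) and count the minimum state changes it requires (Fitch parsimony):
I: 2; II: 1; III: 2.
Total tree length = 5.

5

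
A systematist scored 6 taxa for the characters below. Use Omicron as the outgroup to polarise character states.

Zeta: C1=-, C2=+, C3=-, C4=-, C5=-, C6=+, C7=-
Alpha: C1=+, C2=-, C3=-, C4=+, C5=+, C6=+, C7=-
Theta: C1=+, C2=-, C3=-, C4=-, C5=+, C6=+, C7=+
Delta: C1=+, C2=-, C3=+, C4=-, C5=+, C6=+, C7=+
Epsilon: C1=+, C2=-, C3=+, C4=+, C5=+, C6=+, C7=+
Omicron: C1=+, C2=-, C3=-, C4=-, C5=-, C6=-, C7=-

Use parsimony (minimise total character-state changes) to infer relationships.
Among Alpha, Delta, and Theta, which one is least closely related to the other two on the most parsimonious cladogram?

Character polarity is set by the outgroup: the derived state is whichever differs from the outgroup's state, so for C1 the derived state is '-', and for the remaining characters it is '+'.
C1 (derived state '-') is unique to Zeta (autapomorphy; uninformative for grouping).
C2 (derived state '+') is unique to Zeta (autapomorphy; uninformative for grouping).
Only Delta and Epsilon show the derived state '+' for C3, supporting them as a clade.
C4 groups Alpha and Epsilon, which is incompatible with the clades supported by the remaining characters; treating it as convergent (homoplasy) costs fewer steps than any alternative tree.
Only Alpha, Delta, Epsilon, and Theta show the derived state '+' for C5, supporting them as a clade.
C6 (derived state '+') is shared by all ingroup taxa — unites the whole ingroup.
C7 (derived state '+') is shared by Delta, Epsilon, and Theta — a synapomorphy uniting that clade.
Most parsimonious ingroup topology: ((((Delta,Epsilon),Theta),Alpha),Zeta).
Delta and Theta share a more recent common ancestor with each other than either does with Alpha, so Alpha is the least closely related of the three.

Alpha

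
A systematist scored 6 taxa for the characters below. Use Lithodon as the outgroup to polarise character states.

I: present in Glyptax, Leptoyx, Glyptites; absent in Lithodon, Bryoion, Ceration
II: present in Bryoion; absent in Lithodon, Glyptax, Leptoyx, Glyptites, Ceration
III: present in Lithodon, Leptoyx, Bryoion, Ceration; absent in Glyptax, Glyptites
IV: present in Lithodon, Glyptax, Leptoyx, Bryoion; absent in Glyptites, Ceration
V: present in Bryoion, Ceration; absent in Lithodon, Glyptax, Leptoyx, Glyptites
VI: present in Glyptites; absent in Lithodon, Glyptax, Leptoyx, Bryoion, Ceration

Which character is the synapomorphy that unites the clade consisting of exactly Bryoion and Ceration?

Character polarity is set by the outgroup: the derived state is whichever differs from the outgroup's state, so for III, IV the derived state is 'absent', and for the remaining characters it is 'present'.
I (derived state 'present') is shared by Glyptax, Glyptites, and Leptoyx — a synapomorphy uniting that clade.
II (derived state 'present') is unique to Bryoion (autapomorphy; uninformative for grouping).
Only Glyptax and Glyptites show the derived state 'absent' for III, supporting them as a clade.
IV groups Ceration and Glyptites, which is incompatible with the clades supported by the remaining characters; treating it as convergent (homoplasy) costs fewer steps than any alternative tree.
Only Bryoion and Ceration show the derived state 'present' for V, supporting them as a clade.
VI (derived state 'present') is unique to Glyptites (autapomorphy; uninformative for grouping).
Most parsimonious ingroup topology: (((Glyptax,Glyptites),Leptoyx),(Bryoion,Ceration)).
The clade {Bryoion, Ceration} is supported by V: its derived state 'present' occurs in exactly those taxa and in no other taxon (including the outgroup).

V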